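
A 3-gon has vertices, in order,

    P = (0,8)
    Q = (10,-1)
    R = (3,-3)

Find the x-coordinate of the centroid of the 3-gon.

Apply the shoelace formula. First the cross-terms c_i = x_i·y_{i+1} − x_{i+1}·y_i:
  -80, -27, 24  ⇒  2A = -83, A = -41.5.
Then Σ (x_i + x_{i+1})·c_i = -1079, so x̄ = -1079 / (6·(-41.5)) = 13/3.

13/3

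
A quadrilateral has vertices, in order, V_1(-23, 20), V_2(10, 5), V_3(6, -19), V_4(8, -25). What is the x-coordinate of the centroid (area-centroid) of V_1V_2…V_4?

-569/237

Apply Gauss's area formula. First the cross-terms c_i = x_i·y_{i+1} − x_{i+1}·y_i:
  -315, -220, 2, -415  ⇒  2A = -948, A = -474.
Then Σ (x_i + x_{i+1})·c_i = 6828, so x̄ = 6828 / (6·(-474)) = -569/237.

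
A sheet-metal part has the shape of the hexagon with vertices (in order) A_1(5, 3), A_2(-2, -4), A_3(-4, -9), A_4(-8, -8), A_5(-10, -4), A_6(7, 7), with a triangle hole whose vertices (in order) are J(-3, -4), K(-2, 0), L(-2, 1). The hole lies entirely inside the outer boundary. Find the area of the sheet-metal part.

Outer boundary:
A_1→A_2: (5)(-4) − (-2)(3) = -14
A_2→A_3: (-2)(-9) − (-4)(-4) = 2
A_3→A_4: (-4)(-8) − (-8)(-9) = -40
A_4→A_5: (-8)(-4) − (-10)(-8) = -48
A_5→A_6: (-10)(7) − (7)(-4) = -42
A_6→A_1: (7)(3) − (5)(7) = -14
Σ = -156
Area = |Σ|/2 = 78.
Hole:
Apply the surveyor's formula: 2A = Σ (x_i·y_{i+1} − x_{i+1}·y_i), indices taken mod 3.
Σ = (-8) + (-2) + (11) = 1
Area = |Σ|/2 = 0.5.
Net area = 78 − 0.5 = 77.5.

77.5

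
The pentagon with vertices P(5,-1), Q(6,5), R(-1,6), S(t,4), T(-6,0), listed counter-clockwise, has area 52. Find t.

The doubled signed area Σ (x_i y_{i+1} − x_{i+1} y_i) is linear in t.
With t=0 it equals 98; the coefficient of t is -6 (from the two edges through S).
So -6·t + 98 = 2·52 = 104 ⇒ t = -1.

-1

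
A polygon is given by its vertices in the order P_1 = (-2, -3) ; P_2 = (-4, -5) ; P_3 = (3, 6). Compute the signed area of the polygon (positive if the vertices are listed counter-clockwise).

-4

Apply the surveyor's formula: 2A = Σ (x_i·y_{i+1} − x_{i+1}·y_i), indices taken mod 3.
Cross-terms: -2, -9, 3  ⇒  Σ = -8
Signed area = Σ/2 = -4 (negative ⇒ clockwise traversal).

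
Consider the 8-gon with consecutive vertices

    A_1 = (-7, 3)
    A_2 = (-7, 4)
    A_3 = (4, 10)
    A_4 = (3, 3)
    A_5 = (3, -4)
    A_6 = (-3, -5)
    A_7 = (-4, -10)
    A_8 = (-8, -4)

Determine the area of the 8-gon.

132.5

Σ = (-7) + (-86) + (-18) + (-21) + (-27) + (10) + (-64) + (-52) = -265
Area = |Σ|/2 = 132.5.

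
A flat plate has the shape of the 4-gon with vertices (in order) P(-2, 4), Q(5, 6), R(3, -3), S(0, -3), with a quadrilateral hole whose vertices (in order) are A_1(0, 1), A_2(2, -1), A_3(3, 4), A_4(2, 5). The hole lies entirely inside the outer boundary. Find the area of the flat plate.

Outer boundary:
Apply the shoelace formula: 2A = Σ (x_i·y_{i+1} − x_{i+1}·y_i), indices taken mod 4.
Cross-terms: -32, -33, -9, -6  ⇒  Σ = -80
Area = |Σ|/2 = 40.
Hole:
A_1→A_2: (0)(-1) − (2)(1) = -2
A_2→A_3: (2)(4) − (3)(-1) = 11
A_3→A_4: (3)(5) − (2)(4) = 7
A_4→A_1: (2)(1) − (0)(5) = 2
Σ = 18
Area = |Σ|/2 = 9.
Net area = 40 − 9 = 31.

31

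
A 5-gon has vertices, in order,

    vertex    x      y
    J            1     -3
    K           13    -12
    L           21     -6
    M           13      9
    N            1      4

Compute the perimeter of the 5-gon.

|JK| = √((12)² + (-9)²) = √225 = 15
|KL| = √((8)² + (6)²) = √100 = 10
|LM| = √((-8)² + (15)²) = √289 = 17
|MN| = √((-12)² + (-5)²) = √169 = 13
|NJ| = √((0)² + (-7)²) = √49 = 7
Perimeter = 15 + 10 + 17 + 13 + 7 = 62.

62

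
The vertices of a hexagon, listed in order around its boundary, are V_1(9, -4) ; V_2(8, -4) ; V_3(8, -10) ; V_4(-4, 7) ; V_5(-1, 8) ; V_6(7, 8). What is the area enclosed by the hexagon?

Apply the shoelace (surveyor's) formula: 2A = Σ (x_i·y_{i+1} − x_{i+1}·y_i), indices taken mod 6.
Cross-terms: -4, -48, 16, -25, -64, -100  ⇒  Σ = -225
Area = |Σ|/2 = 112.5.

112.5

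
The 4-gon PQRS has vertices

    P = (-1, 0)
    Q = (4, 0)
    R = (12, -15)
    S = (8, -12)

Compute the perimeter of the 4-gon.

|PQ| = √((5)² + (0)²) = √25 = 5
|QR| = √((8)² + (-15)²) = √289 = 17
|RS| = √((-4)² + (3)²) = √25 = 5
|SP| = √((-9)² + (12)²) = √225 = 15
Perimeter = 5 + 17 + 5 + 15 = 42.

42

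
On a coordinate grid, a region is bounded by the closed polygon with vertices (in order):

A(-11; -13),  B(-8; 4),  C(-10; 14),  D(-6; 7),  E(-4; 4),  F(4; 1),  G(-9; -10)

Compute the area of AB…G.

123

Cross-terms: -148, -72, 14, 4, -20, -31, 7  ⇒  Σ = -246
Area = |Σ|/2 = 123.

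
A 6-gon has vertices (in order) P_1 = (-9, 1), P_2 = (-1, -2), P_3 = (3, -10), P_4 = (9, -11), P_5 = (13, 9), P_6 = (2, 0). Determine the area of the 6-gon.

Apply the shoelace (surveyor's) formula: 2A = Σ (x_i·y_{i+1} − x_{i+1}·y_i), indices taken mod 6.
P_1→P_2: (-9)(-2) − (-1)(1) = 19
P_2→P_3: (-1)(-10) − (3)(-2) = 16
P_3→P_4: (3)(-11) − (9)(-10) = 57
P_4→P_5: (9)(9) − (13)(-11) = 224
P_5→P_6: (13)(0) − (2)(9) = -18
P_6→P_1: (2)(1) − (-9)(0) = 2
Σ = 300
Area = |Σ|/2 = 150.

150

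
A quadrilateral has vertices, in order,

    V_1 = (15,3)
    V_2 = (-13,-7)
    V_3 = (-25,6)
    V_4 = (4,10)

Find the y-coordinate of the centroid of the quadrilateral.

111/43

Apply the shoelace (surveyor's) formula. First the cross-terms c_i = x_i·y_{i+1} − x_{i+1}·y_i:
  -66, -253, -274, -138  ⇒  2A = -731, A = -365.5.
Then Σ (y_i + y_{i+1})·c_i = -5661, so ȳ = -5661 / (6·(-365.5)) = 111/43.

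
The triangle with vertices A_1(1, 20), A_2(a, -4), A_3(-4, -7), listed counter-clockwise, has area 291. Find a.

-25

The doubled signed area Σ (x_i y_{i+1} − x_{i+1} y_i) is linear in a.
With a=0 it equals -93; the coefficient of a is -27 (from the two edges through A_2).
So -27·a + -93 = 2·291 = 582 ⇒ a = -25.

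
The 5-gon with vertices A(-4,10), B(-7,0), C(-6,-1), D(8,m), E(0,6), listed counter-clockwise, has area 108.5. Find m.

Write out the shoelace sum; only the two edges meeting at D involve m:
2·Area = [((-6)·m − 8·(-1)) + (8·6 − 0·m)] + 101
       = -6·m + 157 = 217
⇒ m = -10.

-10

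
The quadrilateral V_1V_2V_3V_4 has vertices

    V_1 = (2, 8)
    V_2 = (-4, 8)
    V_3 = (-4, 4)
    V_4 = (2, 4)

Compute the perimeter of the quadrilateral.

20

|V_1V_2| = √((-6)² + (0)²) = √36 = 6
|V_2V_3| = √((0)² + (-4)²) = √16 = 4
|V_3V_4| = √((6)² + (0)²) = √36 = 6
|V_4V_1| = √((0)² + (4)²) = √16 = 4
Perimeter = 6 + 4 + 6 + 4 = 20.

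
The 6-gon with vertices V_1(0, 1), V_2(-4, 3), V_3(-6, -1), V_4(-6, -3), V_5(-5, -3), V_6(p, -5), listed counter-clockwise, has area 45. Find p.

6

Write out the shoelace sum; only the two edges meeting at V_6 involve p:
2·Area = [((-5)·(-5) − p·(-3)) + (p·1 − 0·(-5))] + 41
       = 4·p + 66 = 90
⇒ p = 6.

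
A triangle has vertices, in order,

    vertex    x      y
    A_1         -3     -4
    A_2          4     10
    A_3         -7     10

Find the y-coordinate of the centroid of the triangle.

Apply the surveyor's formula. First the cross-terms c_i = x_i·y_{i+1} − x_{i+1}·y_i:
  -14, 110, 58  ⇒  2A = 154, A = 77.
Then Σ (y_i + y_{i+1})·c_i = 2464, so ȳ = 2464 / (6·77) = 16/3.

16/3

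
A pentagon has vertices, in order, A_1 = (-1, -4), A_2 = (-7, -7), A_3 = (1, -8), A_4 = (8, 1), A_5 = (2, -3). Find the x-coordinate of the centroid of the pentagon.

52/105

Apply the shoelace formula. First the cross-terms c_i = x_i·y_{i+1} − x_{i+1}·y_i:
  -21, 63, 65, -26, -11  ⇒  2A = 70, A = 35.
Then Σ (x_i + x_{i+1})·c_i = 104, so x̄ = 104 / (6·35) = 52/105.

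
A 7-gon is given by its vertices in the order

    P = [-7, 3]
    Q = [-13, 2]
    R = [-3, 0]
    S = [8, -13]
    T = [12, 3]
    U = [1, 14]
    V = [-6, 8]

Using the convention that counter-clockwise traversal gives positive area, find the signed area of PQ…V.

272.5

Apply the shoelace (surveyor's) formula: 2A = Σ (x_i·y_{i+1} − x_{i+1}·y_i), indices taken mod 7.
Σ = (25) + (6) + (39) + (180) + (165) + (92) + (38) = 545
Signed area = Σ/2 = 272.5 (positive ⇒ counter-clockwise traversal).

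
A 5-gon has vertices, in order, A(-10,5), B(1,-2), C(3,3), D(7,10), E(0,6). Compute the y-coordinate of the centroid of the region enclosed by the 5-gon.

Apply the shoelace formula. First the cross-terms c_i = x_i·y_{i+1} − x_{i+1}·y_i:
  15, 9, 9, 42, 60  ⇒  2A = 135, A = 67.5.
Then Σ (y_i + y_{i+1})·c_i = 1503, so ȳ = 1503 / (6·67.5) = 167/45.

167/45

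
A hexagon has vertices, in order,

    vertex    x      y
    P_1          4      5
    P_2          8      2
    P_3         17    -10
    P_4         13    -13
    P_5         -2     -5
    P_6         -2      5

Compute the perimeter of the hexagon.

|P_1P_2| = √((4)² + (-3)²) = √25 = 5
|P_2P_3| = √((9)² + (-12)²) = √225 = 15
|P_3P_4| = √((-4)² + (-3)²) = √25 = 5
|P_4P_5| = √((-15)² + (8)²) = √289 = 17
|P_5P_6| = √((0)² + (10)²) = √100 = 10
|P_6P_1| = √((6)² + (0)²) = √36 = 6
Perimeter = 5 + 15 + 5 + 17 + 10 + 6 = 58.

58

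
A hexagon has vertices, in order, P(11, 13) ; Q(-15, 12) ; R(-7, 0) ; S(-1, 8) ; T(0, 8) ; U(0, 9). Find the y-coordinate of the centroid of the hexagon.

Apply the shoelace (surveyor's) formula. First the cross-terms c_i = x_i·y_{i+1} − x_{i+1}·y_i:
  327, 84, -56, -8, 0, -99  ⇒  2A = 248, A = 124.
Then Σ (y_i + y_{i+1})·c_i = 6429, so ȳ = 6429 / (6·124) = 2143/248.

2143/248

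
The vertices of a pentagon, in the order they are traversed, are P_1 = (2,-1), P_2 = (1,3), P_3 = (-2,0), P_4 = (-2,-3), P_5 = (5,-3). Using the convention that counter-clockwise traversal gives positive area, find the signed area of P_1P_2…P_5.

Apply the surveyor's formula: 2A = Σ (x_i·y_{i+1} − x_{i+1}·y_i), indices taken mod 5.
Σ = (7) + (6) + (6) + (21) + (1) = 41
Signed area = Σ/2 = 20.5 (positive ⇒ counter-clockwise traversal).

20.5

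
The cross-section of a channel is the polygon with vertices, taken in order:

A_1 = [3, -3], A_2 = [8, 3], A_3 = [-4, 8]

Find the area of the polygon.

48.5

Apply the shoelace formula: 2A = Σ (x_i·y_{i+1} − x_{i+1}·y_i), indices taken mod 3.
Cross-terms: 33, 76, -12  ⇒  Σ = 97
Area = |Σ|/2 = 48.5.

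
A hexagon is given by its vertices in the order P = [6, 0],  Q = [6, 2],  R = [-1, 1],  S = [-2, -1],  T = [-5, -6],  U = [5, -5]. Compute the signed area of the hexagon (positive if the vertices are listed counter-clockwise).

Apply the shoelace (surveyor's) formula: 2A = Σ (x_i·y_{i+1} − x_{i+1}·y_i), indices taken mod 6.
Σ = (12) + (8) + (3) + (7) + (55) + (30) = 115
Signed area = Σ/2 = 57.5 (positive ⇒ counter-clockwise traversal).

57.5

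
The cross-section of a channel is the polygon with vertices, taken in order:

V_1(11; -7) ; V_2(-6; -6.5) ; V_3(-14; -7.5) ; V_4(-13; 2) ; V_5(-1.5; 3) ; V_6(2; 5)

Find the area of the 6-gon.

V_1→V_2: (11)(-6.5) − (-6)(-7) = -113.5
V_2→V_3: (-6)(-7.5) − (-14)(-6.5) = -46
V_3→V_4: (-14)(2) − (-13)(-7.5) = -125.5
V_4→V_5: (-13)(3) − (-1.5)(2) = -36
V_5→V_6: (-1.5)(5) − (2)(3) = -13.5
V_6→V_1: (2)(-7) − (11)(5) = -69
Σ = -403.5
Area = |Σ|/2 = 201.75.

201.75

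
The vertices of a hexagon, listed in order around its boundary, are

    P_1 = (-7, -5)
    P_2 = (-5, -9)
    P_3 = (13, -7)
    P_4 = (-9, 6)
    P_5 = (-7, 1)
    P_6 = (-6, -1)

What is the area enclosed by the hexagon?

137

Apply Gauss's area formula: 2A = Σ (x_i·y_{i+1} − x_{i+1}·y_i), indices taken mod 6.
Σ = (38) + (152) + (15) + (33) + (13) + (23) = 274
Area = |Σ|/2 = 137.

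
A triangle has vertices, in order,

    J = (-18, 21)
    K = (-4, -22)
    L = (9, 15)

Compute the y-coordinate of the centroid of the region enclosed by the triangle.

Apply the shoelace formula. First the cross-terms c_i = x_i·y_{i+1} − x_{i+1}·y_i:
  480, 138, 459  ⇒  2A = 1077, A = 538.5.
Then Σ (y_i + y_{i+1})·c_i = 15078, so ȳ = 15078 / (6·538.5) = 14/3.

14/3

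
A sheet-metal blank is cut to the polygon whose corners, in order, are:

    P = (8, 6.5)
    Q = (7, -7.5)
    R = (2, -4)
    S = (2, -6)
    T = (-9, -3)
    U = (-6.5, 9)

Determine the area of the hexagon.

198.625

P→Q: (8)(-7.5) − (7)(6.5) = -105.5
Q→R: (7)(-4) − (2)(-7.5) = -13
R→S: (2)(-6) − (2)(-4) = -4
S→T: (2)(-3) − (-9)(-6) = -60
T→U: (-9)(9) − (-6.5)(-3) = -100.5
U→P: (-6.5)(6.5) − (8)(9) = -114.25
Σ = -397.25
Area = |Σ|/2 = 198.625.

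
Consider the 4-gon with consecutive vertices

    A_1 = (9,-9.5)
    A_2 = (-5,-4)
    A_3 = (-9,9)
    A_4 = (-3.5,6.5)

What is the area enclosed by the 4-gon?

108.375

Apply the shoelace formula: 2A = Σ (x_i·y_{i+1} − x_{i+1}·y_i), indices taken mod 4.
Σ = (-83.5) + (-81) + (-27) + (-25.25) = -216.75
Area = |Σ|/2 = 108.375.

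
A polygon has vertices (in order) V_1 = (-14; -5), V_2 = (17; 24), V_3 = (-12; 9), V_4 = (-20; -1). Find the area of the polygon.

Σ = (-251) + (441) + (192) + (86) = 468
Area = |Σ|/2 = 234.

234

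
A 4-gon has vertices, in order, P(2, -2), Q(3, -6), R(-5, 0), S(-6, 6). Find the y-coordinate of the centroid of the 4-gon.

Apply the shoelace (surveyor's) formula. First the cross-terms c_i = x_i·y_{i+1} − x_{i+1}·y_i:
  -6, -30, -30, 0  ⇒  2A = -66, A = -33.
Then Σ (y_i + y_{i+1})·c_i = 48, so ȳ = 48 / (6·(-33)) = -8/33.

-8/33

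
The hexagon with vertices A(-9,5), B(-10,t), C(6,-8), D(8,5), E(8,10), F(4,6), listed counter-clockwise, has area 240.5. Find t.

Write out the shoelace sum; only the two edges meeting at B involve t:
2·Area = [((-9)·t − (-10)·5) + ((-10)·(-8) − 6·t)] + 216
       = -15·t + 346 = 481
⇒ t = -9.

-9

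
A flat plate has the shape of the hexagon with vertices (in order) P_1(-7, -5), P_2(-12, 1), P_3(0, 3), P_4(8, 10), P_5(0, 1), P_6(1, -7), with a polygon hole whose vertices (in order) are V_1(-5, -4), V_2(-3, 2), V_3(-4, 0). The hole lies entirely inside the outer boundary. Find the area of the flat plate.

86

Outer boundary:
Σ = (-67) + (-36) + (-24) + (8) + (-1) + (-54) = -174
Area = |Σ|/2 = 87.
Hole:
Apply Gauss's area formula: 2A = Σ (x_i·y_{i+1} − x_{i+1}·y_i), indices taken mod 3.
Cross-terms: -22, 8, 16  ⇒  Σ = 2
Area = |Σ|/2 = 1.
Net area = 87 − 1 = 86.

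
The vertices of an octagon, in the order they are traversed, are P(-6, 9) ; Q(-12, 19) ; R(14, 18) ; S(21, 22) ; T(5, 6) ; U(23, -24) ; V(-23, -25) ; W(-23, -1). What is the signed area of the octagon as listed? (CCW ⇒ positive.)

-1346

P→Q: (-6)(19) − (-12)(9) = -6
Q→R: (-12)(18) − (14)(19) = -482
R→S: (14)(22) − (21)(18) = -70
S→T: (21)(6) − (5)(22) = 16
T→U: (5)(-24) − (23)(6) = -258
U→V: (23)(-25) − (-23)(-24) = -1127
V→W: (-23)(-1) − (-23)(-25) = -552
W→P: (-23)(9) − (-6)(-1) = -213
Σ = -2692
Signed area = Σ/2 = -1346 (negative ⇒ clockwise traversal).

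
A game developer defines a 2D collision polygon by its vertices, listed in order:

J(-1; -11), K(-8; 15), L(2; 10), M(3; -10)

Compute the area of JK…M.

Apply Gauss's area formula: 2A = Σ (x_i·y_{i+1} − x_{i+1}·y_i), indices taken mod 4.
J→K: (-1)(15) − (-8)(-11) = -103
K→L: (-8)(10) − (2)(15) = -110
L→M: (2)(-10) − (3)(10) = -50
M→J: (3)(-11) − (-1)(-10) = -43
Σ = -306
Area = |Σ|/2 = 153.

153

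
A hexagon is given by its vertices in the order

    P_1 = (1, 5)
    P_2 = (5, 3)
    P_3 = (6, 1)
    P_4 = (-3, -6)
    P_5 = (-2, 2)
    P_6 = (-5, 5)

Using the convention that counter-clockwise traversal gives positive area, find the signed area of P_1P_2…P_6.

Apply Gauss's area formula: 2A = Σ (x_i·y_{i+1} − x_{i+1}·y_i), indices taken mod 6.
Cross-terms: -22, -13, -33, -18, 0, -30  ⇒  Σ = -116
Signed area = Σ/2 = -58 (negative ⇒ clockwise traversal).

-58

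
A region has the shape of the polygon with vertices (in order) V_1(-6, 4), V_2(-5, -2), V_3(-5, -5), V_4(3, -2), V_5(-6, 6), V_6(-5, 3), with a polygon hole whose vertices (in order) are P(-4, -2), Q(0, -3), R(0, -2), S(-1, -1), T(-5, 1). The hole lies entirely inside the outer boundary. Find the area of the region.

35

Outer boundary:
Apply the shoelace formula: 2A = Σ (x_i·y_{i+1} − x_{i+1}·y_i), indices taken mod 6.
Σ = (32) + (15) + (25) + (6) + (12) + (-2) = 88
Area = |Σ|/2 = 44.
Hole:
P→Q: (-4)(-3) − (0)(-2) = 12
Q→R: (0)(-2) − (0)(-3) = 0
R→S: (0)(-1) − (-1)(-2) = -2
S→T: (-1)(1) − (-5)(-1) = -6
T→P: (-5)(-2) − (-4)(1) = 14
Σ = 18
Area = |Σ|/2 = 9.
Net area = 44 − 9 = 35.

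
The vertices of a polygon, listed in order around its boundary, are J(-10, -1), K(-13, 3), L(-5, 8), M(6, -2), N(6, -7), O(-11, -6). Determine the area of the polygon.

Σ = (-43) + (-89) + (-38) + (-30) + (-113) + (-49) = -362
Area = |Σ|/2 = 181.

181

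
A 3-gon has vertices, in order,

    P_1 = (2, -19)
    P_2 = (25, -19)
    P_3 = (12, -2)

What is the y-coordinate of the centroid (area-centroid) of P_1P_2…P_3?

Apply the shoelace (surveyor's) formula. First the cross-terms c_i = x_i·y_{i+1} − x_{i+1}·y_i:
  437, 178, -224  ⇒  2A = 391, A = 195.5.
Then Σ (y_i + y_{i+1})·c_i = -15640, so ȳ = -15640 / (6·195.5) = -40/3.

-40/3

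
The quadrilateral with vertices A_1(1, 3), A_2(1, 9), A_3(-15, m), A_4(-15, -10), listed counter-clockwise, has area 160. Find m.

4

The doubled signed area Σ (x_i y_{i+1} − x_{i+1} y_i) is linear in m.
With m=0 it equals 256; the coefficient of m is 16 (from the two edges through A_3).
So 16·m + 256 = 2·160 = 320 ⇒ m = 4.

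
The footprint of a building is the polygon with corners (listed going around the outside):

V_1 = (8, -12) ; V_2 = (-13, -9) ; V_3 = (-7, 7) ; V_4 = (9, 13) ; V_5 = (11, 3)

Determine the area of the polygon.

404

Apply the shoelace (surveyor's) formula: 2A = Σ (x_i·y_{i+1} − x_{i+1}·y_i), indices taken mod 5.
Σ = (-228) + (-154) + (-154) + (-116) + (-156) = -808
Area = |Σ|/2 = 404.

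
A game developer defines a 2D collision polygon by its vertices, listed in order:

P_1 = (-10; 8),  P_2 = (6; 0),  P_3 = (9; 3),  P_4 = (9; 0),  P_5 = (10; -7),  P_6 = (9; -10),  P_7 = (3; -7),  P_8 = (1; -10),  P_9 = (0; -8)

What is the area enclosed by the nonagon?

150.5

Apply the shoelace (surveyor's) formula: 2A = Σ (x_i·y_{i+1} − x_{i+1}·y_i), indices taken mod 9.
Cross-terms: -48, 18, -27, -63, -37, -33, -23, -8, -80  ⇒  Σ = -301
Area = |Σ|/2 = 150.5.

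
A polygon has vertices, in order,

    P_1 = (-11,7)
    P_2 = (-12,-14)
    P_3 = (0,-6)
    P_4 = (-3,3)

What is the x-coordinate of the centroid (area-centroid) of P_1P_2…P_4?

-1613/228

Apply the surveyor's formula. First the cross-terms c_i = x_i·y_{i+1} − x_{i+1}·y_i:
  238, 72, -18, 12  ⇒  2A = 304, A = 152.
Then Σ (x_i + x_{i+1})·c_i = -6452, so x̄ = -6452 / (6·152) = -1613/228.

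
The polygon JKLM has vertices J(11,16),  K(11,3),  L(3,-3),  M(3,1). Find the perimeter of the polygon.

44

|JK| = √((0)² + (-13)²) = √169 = 13
|KL| = √((-8)² + (-6)²) = √100 = 10
|LM| = √((0)² + (4)²) = √16 = 4
|MJ| = √((8)² + (15)²) = √289 = 17
Perimeter = 13 + 10 + 4 + 17 = 44.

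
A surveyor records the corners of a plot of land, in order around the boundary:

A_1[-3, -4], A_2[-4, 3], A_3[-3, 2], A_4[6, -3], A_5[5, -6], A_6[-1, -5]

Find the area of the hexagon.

Σ = (-25) + (1) + (-3) + (-21) + (-31) + (-11) = -90
Area = |Σ|/2 = 45.

45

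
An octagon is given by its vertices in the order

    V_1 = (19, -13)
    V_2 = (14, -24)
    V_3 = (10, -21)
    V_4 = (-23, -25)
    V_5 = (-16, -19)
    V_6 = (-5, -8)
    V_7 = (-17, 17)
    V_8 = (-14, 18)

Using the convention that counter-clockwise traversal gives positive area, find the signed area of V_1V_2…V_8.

Cross-terms: -274, -54, -733, 37, 33, -221, -68, -160  ⇒  Σ = -1440
Signed area = Σ/2 = -720 (negative ⇒ clockwise traversal).

-720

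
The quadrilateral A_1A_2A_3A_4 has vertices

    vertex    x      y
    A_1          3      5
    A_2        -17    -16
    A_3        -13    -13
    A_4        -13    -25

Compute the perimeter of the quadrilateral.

80

|A_1A_2| = √((-20)² + (-21)²) = √841 = 29
|A_2A_3| = √((4)² + (3)²) = √25 = 5
|A_3A_4| = √((0)² + (-12)²) = √144 = 12
|A_4A_1| = √((16)² + (30)²) = √1156 = 34
Perimeter = 29 + 5 + 12 + 34 = 80.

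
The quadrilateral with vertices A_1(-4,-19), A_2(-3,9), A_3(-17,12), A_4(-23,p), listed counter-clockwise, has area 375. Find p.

The doubled signed area Σ (x_i y_{i+1} − x_{i+1} y_i) is linear in p.
With p=0 it equals 737; the coefficient of p is -13 (from the two edges through A_4).
So -13·p + 737 = 2·375 = 750 ⇒ p = -1.

-1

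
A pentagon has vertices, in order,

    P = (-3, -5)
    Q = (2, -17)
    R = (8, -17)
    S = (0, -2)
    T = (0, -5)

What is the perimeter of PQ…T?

|PQ| = √((5)² + (-12)²) = √169 = 13
|QR| = √((6)² + (0)²) = √36 = 6
|RS| = √((-8)² + (15)²) = √289 = 17
|ST| = √((0)² + (-3)²) = √9 = 3
|TP| = √((-3)² + (0)²) = √9 = 3
Perimeter = 13 + 6 + 17 + 3 + 3 = 42.

42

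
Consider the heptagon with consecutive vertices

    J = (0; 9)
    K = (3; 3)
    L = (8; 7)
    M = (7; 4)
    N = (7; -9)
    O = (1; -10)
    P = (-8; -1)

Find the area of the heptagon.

Apply the shoelace (surveyor's) formula: 2A = Σ (x_i·y_{i+1} − x_{i+1}·y_i), indices taken mod 7.
Cross-terms: -27, -3, -17, -91, -61, -81, -72  ⇒  Σ = -352
Area = |Σ|/2 = 176.

176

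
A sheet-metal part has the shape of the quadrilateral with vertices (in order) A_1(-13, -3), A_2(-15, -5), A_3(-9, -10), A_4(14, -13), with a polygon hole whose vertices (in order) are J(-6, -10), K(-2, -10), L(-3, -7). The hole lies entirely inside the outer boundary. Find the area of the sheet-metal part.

79.5

Outer boundary:
Apply the shoelace (surveyor's) formula: 2A = Σ (x_i·y_{i+1} − x_{i+1}·y_i), indices taken mod 4.
Σ = (20) + (105) + (257) + (-211) = 171
Area = |Σ|/2 = 85.5.
Hole:
Apply the shoelace (surveyor's) formula: 2A = Σ (x_i·y_{i+1} − x_{i+1}·y_i), indices taken mod 3.
Σ = (40) + (-16) + (-12) = 12
Area = |Σ|/2 = 6.
Net area = 85.5 − 6 = 79.5.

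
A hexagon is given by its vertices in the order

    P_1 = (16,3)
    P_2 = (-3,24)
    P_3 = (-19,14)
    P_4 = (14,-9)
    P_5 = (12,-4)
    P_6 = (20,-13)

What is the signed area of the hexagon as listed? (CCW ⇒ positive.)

P_1→P_2: (16)(24) − (-3)(3) = 393
P_2→P_3: (-3)(14) − (-19)(24) = 414
P_3→P_4: (-19)(-9) − (14)(14) = -25
P_4→P_5: (14)(-4) − (12)(-9) = 52
P_5→P_6: (12)(-13) − (20)(-4) = -76
P_6→P_1: (20)(3) − (16)(-13) = 268
Σ = 1026
Signed area = Σ/2 = 513 (positive ⇒ counter-clockwise traversal).

513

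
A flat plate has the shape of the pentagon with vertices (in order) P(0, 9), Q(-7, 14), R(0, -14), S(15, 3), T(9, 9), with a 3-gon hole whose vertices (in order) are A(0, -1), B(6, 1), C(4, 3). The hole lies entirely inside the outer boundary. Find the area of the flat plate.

272

Outer boundary:
Apply the surveyor's formula: 2A = Σ (x_i·y_{i+1} − x_{i+1}·y_i), indices taken mod 5.
Σ = (63) + (98) + (210) + (108) + (81) = 560
Area = |Σ|/2 = 280.
Hole:
Cross-terms: 6, 14, -4  ⇒  Σ = 16
Area = |Σ|/2 = 8.
Net area = 280 − 8 = 272.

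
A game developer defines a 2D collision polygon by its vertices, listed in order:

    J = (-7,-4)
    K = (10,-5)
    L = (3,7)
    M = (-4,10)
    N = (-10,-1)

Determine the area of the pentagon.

177.5

Apply the shoelace formula: 2A = Σ (x_i·y_{i+1} − x_{i+1}·y_i), indices taken mod 5.
J→K: (-7)(-5) − (10)(-4) = 75
K→L: (10)(7) − (3)(-5) = 85
L→M: (3)(10) − (-4)(7) = 58
M→N: (-4)(-1) − (-10)(10) = 104
N→J: (-10)(-4) − (-7)(-1) = 33
Σ = 355
Area = |Σ|/2 = 177.5.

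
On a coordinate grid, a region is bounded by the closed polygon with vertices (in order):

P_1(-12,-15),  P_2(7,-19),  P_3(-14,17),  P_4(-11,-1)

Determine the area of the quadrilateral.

270

Apply the shoelace (surveyor's) formula: 2A = Σ (x_i·y_{i+1} − x_{i+1}·y_i), indices taken mod 4.
Σ = (333) + (-147) + (201) + (153) = 540
Area = |Σ|/2 = 270.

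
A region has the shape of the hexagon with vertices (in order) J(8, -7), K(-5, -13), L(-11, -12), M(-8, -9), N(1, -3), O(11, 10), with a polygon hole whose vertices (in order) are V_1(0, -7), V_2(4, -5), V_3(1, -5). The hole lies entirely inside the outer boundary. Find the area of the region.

Outer boundary:
Apply the shoelace formula: 2A = Σ (x_i·y_{i+1} − x_{i+1}·y_i), indices taken mod 6.
Σ = (-139) + (-83) + (3) + (33) + (43) + (-157) = -300
Area = |Σ|/2 = 150.
Hole:
Apply the shoelace formula: 2A = Σ (x_i·y_{i+1} − x_{i+1}·y_i), indices taken mod 3.
Cross-terms: 28, -15, -7  ⇒  Σ = 6
Area = |Σ|/2 = 3.
Net area = 150 − 3 = 147.

147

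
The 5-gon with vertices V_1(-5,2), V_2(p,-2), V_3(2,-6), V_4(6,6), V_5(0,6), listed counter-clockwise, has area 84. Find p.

Write out the shoelace sum; only the two edges meeting at V_2 involve p:
2·Area = [((-5)·(-2) − p·2) + (p·(-6) − 2·(-2))] + 114
       = -8·p + 128 = 168
⇒ p = -5.

-5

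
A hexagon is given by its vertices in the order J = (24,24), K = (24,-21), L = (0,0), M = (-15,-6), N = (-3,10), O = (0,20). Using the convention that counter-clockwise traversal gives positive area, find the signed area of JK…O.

Σ = (-1080) + (0) + (0) + (-168) + (-60) + (-480) = -1788
Signed area = Σ/2 = -894 (negative ⇒ clockwise traversal).

-894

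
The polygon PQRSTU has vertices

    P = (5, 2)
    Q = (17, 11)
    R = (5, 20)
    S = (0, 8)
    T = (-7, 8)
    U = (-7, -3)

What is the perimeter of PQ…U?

74

|PQ| = √((12)² + (9)²) = √225 = 15
|QR| = √((-12)² + (9)²) = √225 = 15
|RS| = √((-5)² + (-12)²) = √169 = 13
|ST| = √((-7)² + (0)²) = √49 = 7
|TU| = √((0)² + (-11)²) = √121 = 11
|UP| = √((12)² + (5)²) = √169 = 13
Perimeter = 15 + 15 + 13 + 7 + 11 + 13 = 74.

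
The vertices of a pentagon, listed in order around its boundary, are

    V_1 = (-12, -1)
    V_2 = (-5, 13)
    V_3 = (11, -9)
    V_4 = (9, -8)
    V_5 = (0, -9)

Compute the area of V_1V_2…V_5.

Apply the surveyor's formula: 2A = Σ (x_i·y_{i+1} − x_{i+1}·y_i), indices taken mod 5.
Cross-terms: -161, -98, -7, -81, -108  ⇒  Σ = -455
Area = |Σ|/2 = 227.5.

227.5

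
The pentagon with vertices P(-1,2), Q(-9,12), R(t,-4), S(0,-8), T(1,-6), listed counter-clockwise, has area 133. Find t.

Write out the shoelace sum; only the two edges meeting at R involve t:
2·Area = [((-9)·(-4) − t·12) + (t·(-8) − 0·(-4))] + 10
       = -20·t + 46 = 266
⇒ t = -11.

-11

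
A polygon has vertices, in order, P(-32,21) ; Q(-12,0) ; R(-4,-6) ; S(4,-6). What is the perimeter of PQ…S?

|PQ| = √((20)² + (-21)²) = √841 = 29
|QR| = √((8)² + (-6)²) = √100 = 10
|RS| = √((8)² + (0)²) = √64 = 8
|SP| = √((-36)² + (27)²) = √2025 = 45
Perimeter = 29 + 10 + 8 + 45 = 92.

92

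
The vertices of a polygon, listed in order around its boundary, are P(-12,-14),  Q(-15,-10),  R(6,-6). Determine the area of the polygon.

48

Apply the surveyor's formula: 2A = Σ (x_i·y_{i+1} − x_{i+1}·y_i), indices taken mod 3.
P→Q: (-12)(-10) − (-15)(-14) = -90
Q→R: (-15)(-6) − (6)(-10) = 150
R→P: (6)(-14) − (-12)(-6) = -156
Σ = -96
Area = |Σ|/2 = 48.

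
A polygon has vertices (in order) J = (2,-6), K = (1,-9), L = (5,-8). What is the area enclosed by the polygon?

Apply Gauss's area formula: 2A = Σ (x_i·y_{i+1} − x_{i+1}·y_i), indices taken mod 3.
Cross-terms: -12, 37, -14  ⇒  Σ = 11
Area = |Σ|/2 = 5.5.

5.5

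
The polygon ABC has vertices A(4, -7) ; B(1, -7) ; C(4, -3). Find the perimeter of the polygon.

12

|AB| = √((-3)² + (0)²) = √9 = 3
|BC| = √((3)² + (4)²) = √25 = 5
|CA| = √((0)² + (-4)²) = √16 = 4
Perimeter = 3 + 5 + 4 = 12.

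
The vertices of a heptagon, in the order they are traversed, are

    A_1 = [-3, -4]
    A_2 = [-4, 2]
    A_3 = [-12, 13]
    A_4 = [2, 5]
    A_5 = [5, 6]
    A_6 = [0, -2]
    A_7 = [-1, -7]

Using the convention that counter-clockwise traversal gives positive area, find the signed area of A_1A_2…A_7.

-89

Apply the shoelace (surveyor's) formula: 2A = Σ (x_i·y_{i+1} − x_{i+1}·y_i), indices taken mod 7.
Σ = (-22) + (-28) + (-86) + (-13) + (-10) + (-2) + (-17) = -178
Signed area = Σ/2 = -89 (negative ⇒ clockwise traversal).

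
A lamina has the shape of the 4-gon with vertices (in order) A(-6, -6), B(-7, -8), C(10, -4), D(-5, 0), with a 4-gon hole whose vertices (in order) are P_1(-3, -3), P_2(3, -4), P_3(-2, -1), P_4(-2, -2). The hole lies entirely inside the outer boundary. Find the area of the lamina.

Outer boundary:
Σ = (6) + (108) + (-20) + (30) = 124
Area = |Σ|/2 = 62.
Hole:
Apply the shoelace (surveyor's) formula: 2A = Σ (x_i·y_{i+1} − x_{i+1}·y_i), indices taken mod 4.
P_1→P_2: (-3)(-4) − (3)(-3) = 21
P_2→P_3: (3)(-1) − (-2)(-4) = -11
P_3→P_4: (-2)(-2) − (-2)(-1) = 2
P_4→P_1: (-2)(-3) − (-3)(-2) = 0
Σ = 12
Area = |Σ|/2 = 6.
Net area = 62 − 6 = 56.

56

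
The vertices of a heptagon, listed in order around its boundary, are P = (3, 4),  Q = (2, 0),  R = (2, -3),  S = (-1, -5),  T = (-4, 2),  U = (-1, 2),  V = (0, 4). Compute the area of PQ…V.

Apply the shoelace (surveyor's) formula: 2A = Σ (x_i·y_{i+1} − x_{i+1}·y_i), indices taken mod 7.
P→Q: (3)(0) − (2)(4) = -8
Q→R: (2)(-3) − (2)(0) = -6
R→S: (2)(-5) − (-1)(-3) = -13
S→T: (-1)(2) − (-4)(-5) = -22
T→U: (-4)(2) − (-1)(2) = -6
U→V: (-1)(4) − (0)(2) = -4
V→P: (0)(4) − (3)(4) = -12
Σ = -71
Area = |Σ|/2 = 35.5.

35.5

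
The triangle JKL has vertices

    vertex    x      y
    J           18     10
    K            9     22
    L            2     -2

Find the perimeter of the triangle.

60

|JK| = √((-9)² + (12)²) = √225 = 15
|KL| = √((-7)² + (-24)²) = √625 = 25
|LJ| = √((16)² + (12)²) = √400 = 20
Perimeter = 15 + 25 + 20 = 60.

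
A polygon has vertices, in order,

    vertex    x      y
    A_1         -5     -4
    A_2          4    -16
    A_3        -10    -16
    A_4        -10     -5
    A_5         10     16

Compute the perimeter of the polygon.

94

|A_1A_2| = √((9)² + (-12)²) = √225 = 15
|A_2A_3| = √((-14)² + (0)²) = √196 = 14
|A_3A_4| = √((0)² + (11)²) = √121 = 11
|A_4A_5| = √((20)² + (21)²) = √841 = 29
|A_5A_1| = √((-15)² + (-20)²) = √625 = 25
Perimeter = 15 + 14 + 11 + 29 + 25 = 94.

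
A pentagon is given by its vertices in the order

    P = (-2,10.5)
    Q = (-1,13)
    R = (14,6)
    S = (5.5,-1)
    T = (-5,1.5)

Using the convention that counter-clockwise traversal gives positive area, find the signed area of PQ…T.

Cross-terms: -15.5, -188, -47, 3.25, -49.5  ⇒  Σ = -296.75
Signed area = Σ/2 = -148.375 (negative ⇒ clockwise traversal).

-148.375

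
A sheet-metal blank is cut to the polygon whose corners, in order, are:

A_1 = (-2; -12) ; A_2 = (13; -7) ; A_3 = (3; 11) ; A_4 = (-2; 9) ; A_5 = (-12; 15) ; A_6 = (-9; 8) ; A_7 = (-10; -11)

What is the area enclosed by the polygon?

388.5

Apply the shoelace formula: 2A = Σ (x_i·y_{i+1} − x_{i+1}·y_i), indices taken mod 7.
A_1→A_2: (-2)(-7) − (13)(-12) = 170
A_2→A_3: (13)(11) − (3)(-7) = 164
A_3→A_4: (3)(9) − (-2)(11) = 49
A_4→A_5: (-2)(15) − (-12)(9) = 78
A_5→A_6: (-12)(8) − (-9)(15) = 39
A_6→A_7: (-9)(-11) − (-10)(8) = 179
A_7→A_1: (-10)(-12) − (-2)(-11) = 98
Σ = 777
Area = |Σ|/2 = 388.5.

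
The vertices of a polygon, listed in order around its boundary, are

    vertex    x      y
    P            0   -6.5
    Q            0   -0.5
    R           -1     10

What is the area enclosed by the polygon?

Apply the shoelace (surveyor's) formula: 2A = Σ (x_i·y_{i+1} − x_{i+1}·y_i), indices taken mod 3.
Σ = (0) + (-0.5) + (6.5) = 6
Area = |Σ|/2 = 3.

3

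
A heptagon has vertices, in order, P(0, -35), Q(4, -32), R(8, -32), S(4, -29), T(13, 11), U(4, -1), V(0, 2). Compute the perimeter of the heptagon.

|PQ| = √((4)² + (3)²) = √25 = 5
|QR| = √((4)² + (0)²) = √16 = 4
|RS| = √((-4)² + (3)²) = √25 = 5
|ST| = √((9)² + (40)²) = √1681 = 41
|TU| = √((-9)² + (-12)²) = √225 = 15
|UV| = √((-4)² + (3)²) = √25 = 5
|VP| = √((0)² + (-37)²) = √1369 = 37
Perimeter = 5 + 4 + 5 + 41 + 15 + 5 + 37 = 112.

112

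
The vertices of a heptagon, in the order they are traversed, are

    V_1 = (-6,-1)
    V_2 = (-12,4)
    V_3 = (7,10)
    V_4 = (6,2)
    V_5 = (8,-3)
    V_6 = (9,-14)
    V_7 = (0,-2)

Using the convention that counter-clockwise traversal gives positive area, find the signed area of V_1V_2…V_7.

-189.5

Apply the shoelace (surveyor's) formula: 2A = Σ (x_i·y_{i+1} − x_{i+1}·y_i), indices taken mod 7.
Σ = (-36) + (-148) + (-46) + (-34) + (-85) + (-18) + (-12) = -379
Signed area = Σ/2 = -189.5 (negative ⇒ clockwise traversal).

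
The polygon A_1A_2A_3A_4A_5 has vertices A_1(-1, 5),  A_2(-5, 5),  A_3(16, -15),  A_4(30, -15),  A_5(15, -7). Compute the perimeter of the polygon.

|A_1A_2| = √((-4)² + (0)²) = √16 = 4
|A_2A_3| = √((21)² + (-20)²) = √841 = 29
|A_3A_4| = √((14)² + (0)²) = √196 = 14
|A_4A_5| = √((-15)² + (8)²) = √289 = 17
|A_5A_1| = √((-16)² + (12)²) = √400 = 20
Perimeter = 4 + 29 + 14 + 17 + 20 = 84.

84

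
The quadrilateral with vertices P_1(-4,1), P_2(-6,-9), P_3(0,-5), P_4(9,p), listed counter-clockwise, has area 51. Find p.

-6

The doubled signed area Σ (x_i y_{i+1} − x_{i+1} y_i) is linear in p.
With p=0 it equals 126; the coefficient of p is 4 (from the two edges through P_4).
So 4·p + 126 = 2·51 = 102 ⇒ p = -6.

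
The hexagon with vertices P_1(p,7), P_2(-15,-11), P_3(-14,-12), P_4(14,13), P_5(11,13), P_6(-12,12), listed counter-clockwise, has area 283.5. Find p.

-9

Write out the shoelace sum; only the two edges meeting at P_1 involve p:
2·Area = [((-12)·7 − p·12) + (p·(-11) − (-15)·7)] + 339
       = -23·p + 360 = 567
⇒ p = -9.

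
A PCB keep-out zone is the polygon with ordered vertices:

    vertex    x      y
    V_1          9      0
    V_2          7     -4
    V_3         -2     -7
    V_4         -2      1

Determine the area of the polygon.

Σ = (-36) + (-57) + (-16) + (-9) = -118
Area = |Σ|/2 = 59.

59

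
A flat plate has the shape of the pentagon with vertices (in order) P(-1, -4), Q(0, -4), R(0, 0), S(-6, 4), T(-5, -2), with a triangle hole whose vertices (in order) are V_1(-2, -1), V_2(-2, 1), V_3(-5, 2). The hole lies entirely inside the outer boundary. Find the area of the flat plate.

24

Outer boundary:
Apply Gauss's area formula: 2A = Σ (x_i·y_{i+1} − x_{i+1}·y_i), indices taken mod 5.
P→Q: (-1)(-4) − (0)(-4) = 4
Q→R: (0)(0) − (0)(-4) = 0
R→S: (0)(4) − (-6)(0) = 0
S→T: (-6)(-2) − (-5)(4) = 32
T→P: (-5)(-4) − (-1)(-2) = 18
Σ = 54
Area = |Σ|/2 = 27.
Hole:
Σ = (-4) + (1) + (9) = 6
Area = |Σ|/2 = 3.
Net area = 27 − 3 = 24.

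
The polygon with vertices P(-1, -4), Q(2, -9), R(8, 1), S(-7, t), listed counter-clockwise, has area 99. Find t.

8

Write out the shoelace sum; only the two edges meeting at S involve t:
2·Area = [(8·t − (-7)·1) + ((-7)·(-4) − (-1)·t)] + 91
       = 9·t + 126 = 198
⇒ t = 8.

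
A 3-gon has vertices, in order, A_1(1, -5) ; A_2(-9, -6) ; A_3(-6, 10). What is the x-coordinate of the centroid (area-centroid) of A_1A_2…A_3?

Apply the surveyor's formula. First the cross-terms c_i = x_i·y_{i+1} − x_{i+1}·y_i:
  -51, -126, 20  ⇒  2A = -157, A = -78.5.
Then Σ (x_i + x_{i+1})·c_i = 2198, so x̄ = 2198 / (6·(-78.5)) = -14/3.

-14/3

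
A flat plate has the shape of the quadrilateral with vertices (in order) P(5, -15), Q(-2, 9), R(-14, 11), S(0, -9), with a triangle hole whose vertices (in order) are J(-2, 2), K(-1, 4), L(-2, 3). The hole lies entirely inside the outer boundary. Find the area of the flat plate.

Outer boundary:
Σ = (15) + (104) + (126) + (45) = 290
Area = |Σ|/2 = 145.
Hole:
Cross-terms: -6, 5, 2  ⇒  Σ = 1
Area = |Σ|/2 = 0.5.
Net area = 145 − 0.5 = 144.5.

144.5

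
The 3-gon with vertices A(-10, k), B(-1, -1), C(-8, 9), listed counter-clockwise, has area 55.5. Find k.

The doubled signed area Σ (x_i y_{i+1} − x_{i+1} y_i) is linear in k.
With k=0 it equals 83; the coefficient of k is -7 (from the two edges through A).
So -7·k + 83 = 2·55.5 = 111 ⇒ k = -4.

-4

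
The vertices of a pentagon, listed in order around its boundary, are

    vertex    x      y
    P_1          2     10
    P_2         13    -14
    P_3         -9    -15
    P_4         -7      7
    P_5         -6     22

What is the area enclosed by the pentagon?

431.5

Apply the shoelace (surveyor's) formula: 2A = Σ (x_i·y_{i+1} − x_{i+1}·y_i), indices taken mod 5.
Σ = (-158) + (-321) + (-168) + (-112) + (-104) = -863
Area = |Σ|/2 = 431.5.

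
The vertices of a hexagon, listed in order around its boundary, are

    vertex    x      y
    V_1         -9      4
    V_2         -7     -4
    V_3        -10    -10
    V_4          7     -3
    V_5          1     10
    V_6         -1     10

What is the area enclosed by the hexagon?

186.5

Apply the surveyor's formula: 2A = Σ (x_i·y_{i+1} − x_{i+1}·y_i), indices taken mod 6.
Σ = (64) + (30) + (100) + (73) + (20) + (86) = 373
Area = |Σ|/2 = 186.5.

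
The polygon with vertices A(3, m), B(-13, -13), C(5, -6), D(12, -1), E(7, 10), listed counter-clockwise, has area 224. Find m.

The doubled signed area Σ (x_i y_{i+1} − x_{i+1} y_i) is linear in m.
With m=0 it equals 268; the coefficient of m is 20 (from the two edges through A).
So 20·m + 268 = 2·224 = 448 ⇒ m = 9.

9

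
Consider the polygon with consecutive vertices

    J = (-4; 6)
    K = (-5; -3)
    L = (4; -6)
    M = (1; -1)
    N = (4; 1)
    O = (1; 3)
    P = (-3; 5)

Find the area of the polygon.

Apply the shoelace formula: 2A = Σ (x_i·y_{i+1} − x_{i+1}·y_i), indices taken mod 7.
Σ = (42) + (42) + (2) + (5) + (11) + (14) + (2) = 118
Area = |Σ|/2 = 59.

59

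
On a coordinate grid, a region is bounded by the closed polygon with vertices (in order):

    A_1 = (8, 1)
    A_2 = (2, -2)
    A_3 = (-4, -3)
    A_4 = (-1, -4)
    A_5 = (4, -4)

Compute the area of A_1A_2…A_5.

A_1→A_2: (8)(-2) − (2)(1) = -18
A_2→A_3: (2)(-3) − (-4)(-2) = -14
A_3→A_4: (-4)(-4) − (-1)(-3) = 13
A_4→A_5: (-1)(-4) − (4)(-4) = 20
A_5→A_1: (4)(1) − (8)(-4) = 36
Σ = 37
Area = |Σ|/2 = 18.5.

18.5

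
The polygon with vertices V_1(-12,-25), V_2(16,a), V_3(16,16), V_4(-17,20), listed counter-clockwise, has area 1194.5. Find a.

The doubled signed area Σ (x_i y_{i+1} − x_{i+1} y_i) is linear in a.
With a=0 it equals 1913; the coefficient of a is -28 (from the two edges through V_2).
So -28·a + 1913 = 2·1194.5 = 2389 ⇒ a = -17.

-17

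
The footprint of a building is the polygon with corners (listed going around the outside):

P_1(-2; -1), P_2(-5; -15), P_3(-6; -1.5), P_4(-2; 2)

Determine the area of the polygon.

33.25

Σ = (25) + (-82.5) + (-15) + (6) = -66.5
Area = |Σ|/2 = 33.25.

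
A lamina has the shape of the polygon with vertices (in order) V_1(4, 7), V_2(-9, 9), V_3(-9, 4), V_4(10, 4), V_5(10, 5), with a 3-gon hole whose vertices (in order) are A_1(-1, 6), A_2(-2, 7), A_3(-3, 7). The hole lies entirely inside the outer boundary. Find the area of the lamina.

Outer boundary:
Apply Gauss's area formula: 2A = Σ (x_i·y_{i+1} − x_{i+1}·y_i), indices taken mod 5.
Σ = (99) + (45) + (-76) + (10) + (50) = 128
Area = |Σ|/2 = 64.
Hole:
Apply the shoelace (surveyor's) formula: 2A = Σ (x_i·y_{i+1} − x_{i+1}·y_i), indices taken mod 3.
Σ = (5) + (7) + (-11) = 1
Area = |Σ|/2 = 0.5.
Net area = 64 − 0.5 = 63.5.

63.5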